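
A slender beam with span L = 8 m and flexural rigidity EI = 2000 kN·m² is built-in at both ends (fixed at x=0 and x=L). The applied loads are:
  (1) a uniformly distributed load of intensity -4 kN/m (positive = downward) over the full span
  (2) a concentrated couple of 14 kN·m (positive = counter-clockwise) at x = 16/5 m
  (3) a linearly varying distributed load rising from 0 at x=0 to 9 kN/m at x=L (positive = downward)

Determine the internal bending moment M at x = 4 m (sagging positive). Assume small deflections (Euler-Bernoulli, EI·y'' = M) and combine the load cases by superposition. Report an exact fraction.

M(4) = -64/15 kN·m

Load 1 — uniform load w=-4 kN/m over full span:
  M_1 = wLx/2 - wL²/12 - wx²/2 = (-4)·8·4/2 - (-4)·8²/12 - (-4)·4²/2 = -32/3 kN·m
Load 2 — applied couple M₀=14 kN·m at a=16/5 m (b=L-a=24/5):
  M_2 = R_Ax - M_A - M₀  [x>a] with R_A=63/25, M_A=42/25 = (63/25)·4 - (42/25) - 14 = -28/5 kN·m
Load 3 — triangular load w₀=9 kN/m (0→w₀ over full span):
  M_3 = 3w₀Lx/20 - w₀L²/30 - w₀x³/(6L) = 3·9·8·4/20 - 9·8²/30 - 9·4³/(6·8) = 12 kN·m
Superposition: M = Σ M_i = -64/15 kN·m ≈ -4.266667 kN·m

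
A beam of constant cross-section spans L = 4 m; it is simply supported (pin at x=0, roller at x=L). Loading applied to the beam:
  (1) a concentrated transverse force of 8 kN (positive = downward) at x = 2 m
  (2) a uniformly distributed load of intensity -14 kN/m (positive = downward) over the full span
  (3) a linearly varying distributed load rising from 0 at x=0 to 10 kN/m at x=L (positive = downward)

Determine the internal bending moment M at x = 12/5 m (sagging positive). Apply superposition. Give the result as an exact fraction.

M(12/5) = -256/25 kN·m

Load 1 — point force P=8 kN at a=2 m (b=L-a=2):
  M_1 = Pa(L-x)/L  [x>a] = 8·2·(4-(12/5))/4 = 32/5 kN·m
Load 2 — uniform load w=-14 kN/m over full span:
  M_2 = wx(L-x)/2 = (-14)·(12/5)·(4-(12/5))/2 = -672/25 kN·m
Load 3 — triangular load w₀=10 kN/m (0→w₀ over full span):
  M_3 = w₀Lx/6 - w₀x³/(6L) = 10·4·(12/5)/6 - 10·(12/5)³/(6·4) = 256/25 kN·m
Superposition: M = Σ M_i = -256/25 kN·m ≈ -10.240000 kN·m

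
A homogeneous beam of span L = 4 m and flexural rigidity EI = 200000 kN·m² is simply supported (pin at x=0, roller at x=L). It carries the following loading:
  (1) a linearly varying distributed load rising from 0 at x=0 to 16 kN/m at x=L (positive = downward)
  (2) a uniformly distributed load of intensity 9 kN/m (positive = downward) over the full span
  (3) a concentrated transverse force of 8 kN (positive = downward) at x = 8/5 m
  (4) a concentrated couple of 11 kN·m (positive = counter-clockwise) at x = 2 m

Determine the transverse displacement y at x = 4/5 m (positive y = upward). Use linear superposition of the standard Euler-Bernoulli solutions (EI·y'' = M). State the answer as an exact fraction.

Load 1 — triangular load w₀=16 kN/m (0→w₀ over full span):
  y_1 = -w₀x(7L⁴-10L²x²+3x⁴)/(360LEI) = -16·(4/5)·(7·4⁴-10·4²·(4/5)²+3·(4/5)⁴)/(360·4·200000) = -11008/146484375 m
Load 2 — uniform load w=9 kN/m over full span:
  y_2 = -wx(L³-2Lx²+x³)/(24EI) = -9·(4/5)·(4³-2·4·(4/5)²+(4/5)³)/(24·200000) = -174/1953125 m
Load 3 — point force P=8 kN at a=8/5 m (b=L-a=12/5):
  y_3 = -Pbx(L²-b²-x²)/(6LEI)  [x≤a] = -8·(12/5)·(4/5)·(4²-(12/5)²-(4/5)²)/(6·4·200000) = -12/390625 m
Load 4 — applied couple M₀=11 kN·m at a=2 m (b=L-a=2):
  y_4 = (M₀x³/(6L)+C₁x)/EI  [x≤a] with C₁=M₀(3b²-L²)/(6L)=-11/6 = (11·(4/5)³/(6·4)+(-11/6)·(4/5))/200000 = -77/12500000 m
Superposition: y = Σ y_i = -942731/4687500000 m ≈ -0.000201 m

y(4/5) = -942731/4687500000 m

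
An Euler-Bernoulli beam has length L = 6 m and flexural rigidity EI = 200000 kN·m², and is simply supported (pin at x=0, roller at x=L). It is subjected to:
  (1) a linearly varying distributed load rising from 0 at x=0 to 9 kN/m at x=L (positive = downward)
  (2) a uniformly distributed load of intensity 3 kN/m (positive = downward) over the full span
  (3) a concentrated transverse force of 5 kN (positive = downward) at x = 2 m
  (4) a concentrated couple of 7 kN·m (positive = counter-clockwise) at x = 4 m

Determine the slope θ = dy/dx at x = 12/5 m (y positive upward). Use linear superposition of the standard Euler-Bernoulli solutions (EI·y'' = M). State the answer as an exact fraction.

Load 1 — triangular load w₀=9 kN/m (0→w₀ over full span):
  θ_1 = -w₀(7L⁴-30L²x²+15x⁴)/(360LEI) = -9·(7·6⁴-30·6²·(12/5)²+15·(12/5)⁴)/(360·6·200000) = -8721/125000000 rad
Load 2 — uniform load w=3 kN/m over full span:
  θ_2 = -w(L³-6Lx²+4x³)/(24EI) = -3·(6³-6·6·(12/5)²+4·(12/5)³)/(24·200000) = -999/25000000 rad
Load 3 — point force P=5 kN at a=2 m (b=L-a=4):
  θ_3 = -Pa(2L²-6Lx+3x²+a²)/(6LEI)  [x>a] = -5·2·(2·6²-6·6·(12/5)+3·(12/5)²+2²)/(6·6·200000) = -43/4500000 rad
Load 4 — applied couple M₀=7 kN·m at a=4 m (b=L-a=2):
  θ_4 = (M₀x²/(2L)+C₁)/EI  [x≤a] with C₁=M₀(3b²-L²)/(6L)=-14/3 = (7·(12/5)²/(2·6)+(-14/3))/200000 = -49/7500000 rad
Superposition: θ = Σ θ_i = -17693/140625000 rad ≈ -0.000126 rad

θ(12/5) = -17693/140625000 rad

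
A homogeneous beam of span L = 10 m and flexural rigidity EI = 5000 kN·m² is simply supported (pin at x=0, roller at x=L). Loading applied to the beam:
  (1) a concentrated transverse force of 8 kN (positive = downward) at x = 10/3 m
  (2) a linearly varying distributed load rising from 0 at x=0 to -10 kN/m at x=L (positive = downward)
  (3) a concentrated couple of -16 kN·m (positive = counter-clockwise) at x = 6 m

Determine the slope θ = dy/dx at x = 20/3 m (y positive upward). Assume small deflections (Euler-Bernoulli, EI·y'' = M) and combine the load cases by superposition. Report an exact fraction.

Load 1 — point force P=8 kN at a=10/3 m (b=L-a=20/3):
  θ_1 = -Pa(2L²-6Lx+3x²+a²)/(6LEI)  [x>a] = -8·(10/3)·(2·10²-6·10·(20/3)+3·(20/3)²+(10/3)²)/(6·10·5000) = 2/405 rad
Load 2 — triangular load w₀=-10 kN/m (0→w₀ over full span):
  θ_2 = -w₀(7L⁴-30L²x²+15x⁴)/(360LEI) = -(-10)·(7·10⁴-30·10²·(20/3)²+15·(20/3)⁴)/(360·10·5000) = -91/4860 rad
Load 3 — applied couple M₀=-16 kN·m at a=6 m (b=L-a=4):
  θ_3 = (M₀x²/(2L)-M₀(x-a)+C₁)/EI  [x>a] with C₁=M₀(3b²-L²)/(6L)=208/15 = ((-16)·(20/3)²/(2·10)-(-16)·((20/3)-6)+(208/15))/5000 = -62/28125 rad
Superposition: θ = Σ θ_i = -48571/3037500 rad ≈ -0.015990 rad

θ(20/3) = -48571/3037500 rad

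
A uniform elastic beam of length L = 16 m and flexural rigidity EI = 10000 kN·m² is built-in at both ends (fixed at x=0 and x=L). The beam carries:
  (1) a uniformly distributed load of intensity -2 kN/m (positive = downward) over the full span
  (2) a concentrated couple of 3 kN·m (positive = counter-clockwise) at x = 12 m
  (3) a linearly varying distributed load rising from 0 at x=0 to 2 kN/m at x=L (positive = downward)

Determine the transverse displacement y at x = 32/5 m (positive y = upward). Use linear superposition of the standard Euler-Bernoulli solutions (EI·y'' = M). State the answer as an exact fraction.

Load 1 — uniform load w=-2 kN/m over full span:
  y_1 = -wx²(L-x)²/(24EI) = -(-2)·(32/5)²·(16-(32/5))²/(24·10000) = 12288/390625 m
Load 2 — applied couple M₀=3 kN·m at a=12 m (b=L-a=4):
  y_2 = (R_Ax³/6 - M_Ax²/2)/EI  [x≤a] with R_A=27/128, M_A=15/16 = ((27/128)·(32/5)³/6 - (15/16)·(32/5)²/2)/10000 = -78/78125 m
Load 3 — triangular load w₀=2 kN/m (0→w₀ over full span):
  y_3 = -w₀x²(L-x)²(x+2L)/(120LEI) = -2·(32/5)²·(16-(32/5))²·((32/5)+2·16)/(120·16·10000) = -147456/9765625 m
Superposition: y = Σ y_i = 149994/9765625 m ≈ 0.015359 m

y(32/5) = 149994/9765625 m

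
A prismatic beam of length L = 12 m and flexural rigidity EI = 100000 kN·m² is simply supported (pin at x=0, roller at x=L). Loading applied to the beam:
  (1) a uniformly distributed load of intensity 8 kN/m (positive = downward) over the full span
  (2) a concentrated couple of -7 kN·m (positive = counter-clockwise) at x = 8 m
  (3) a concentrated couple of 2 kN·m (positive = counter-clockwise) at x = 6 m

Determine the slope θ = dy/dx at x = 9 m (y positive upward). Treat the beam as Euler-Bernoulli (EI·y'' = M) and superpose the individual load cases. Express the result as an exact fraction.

θ(9) = 9323/2400000 rad

Load 1 — uniform load w=8 kN/m over full span:
  θ_1 = -w(L³-6Lx²+4x³)/(24EI) = -8·(12³-6·12·9²+4·9³)/(24·100000) = 99/25000 rad
Load 2 — applied couple M₀=-7 kN·m at a=8 m (b=L-a=4):
  θ_2 = (M₀x²/(2L)-M₀(x-a)+C₁)/EI  [x>a] with C₁=M₀(3b²-L²)/(6L)=28/3 = ((-7)·9²/(2·12)-(-7)·(9-8)+(28/3))/100000 = -7/96000 rad
Load 3 — applied couple M₀=2 kN·m at a=6 m (b=L-a=6):
  θ_3 = (M₀x²/(2L)-M₀(x-a)+C₁)/EI  [x>a] with C₁=M₀(3b²-L²)/(6L)=-1 = (2·9²/(2·12)-2·(9-6)+(-1))/100000 = -1/400000 rad
Superposition: θ = Σ θ_i = 9323/2400000 rad ≈ 0.003885 rad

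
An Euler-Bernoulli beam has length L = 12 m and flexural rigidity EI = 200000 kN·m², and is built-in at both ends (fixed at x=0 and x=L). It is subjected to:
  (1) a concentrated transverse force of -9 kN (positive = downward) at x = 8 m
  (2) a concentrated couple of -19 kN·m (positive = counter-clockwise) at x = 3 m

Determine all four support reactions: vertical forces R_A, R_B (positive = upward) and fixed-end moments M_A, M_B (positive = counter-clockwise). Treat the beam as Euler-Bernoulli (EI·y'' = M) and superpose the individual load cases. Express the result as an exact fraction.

R_A = -395/96 kN, M_A = -71/16 kN·m, R_B = -469/96 kN, M_B = 161/16 kN·m

Load 1 — point force P=-9 kN at a=8 m (b=L-a=4):
  R_A = Pb²(3a+b)/L³ = (-9)·4²·(3·8+4)/12³ = -7/3 kN
  M_A = Pab²/L² = (-9)·8·4²/12² = -8 kN·m
  R_B = Pa²(a+3b)/L³ = (-9)·8²·(8+3·4)/12³ = -20/3 kN
  M_B = -Pa²b/L² = -(-9)·8²·4/12² = 16 kN·m
Load 2 — applied couple M₀=-19 kN·m at a=3 m (b=L-a=9):
  R_A = 6M₀ab/L³ = 6·(-19)·3·9/12³ = -57/32 kN
  M_A = M₀b(2a-b)/L² = (-19)·9·(2·3-9)/12² = 57/16 kN·m
  R_B = -6M₀ab/L³ = -6·(-19)·3·9/12³ = 57/32 kN
  M_B = M₀a(2b-a)/L² = (-19)·3·(2·9-3)/12² = -95/16 kN·m
Superposition: R_A = -395/96 kN, M_A = -71/16 kN·m, R_B = -469/96 kN, M_B = 161/16 kN·m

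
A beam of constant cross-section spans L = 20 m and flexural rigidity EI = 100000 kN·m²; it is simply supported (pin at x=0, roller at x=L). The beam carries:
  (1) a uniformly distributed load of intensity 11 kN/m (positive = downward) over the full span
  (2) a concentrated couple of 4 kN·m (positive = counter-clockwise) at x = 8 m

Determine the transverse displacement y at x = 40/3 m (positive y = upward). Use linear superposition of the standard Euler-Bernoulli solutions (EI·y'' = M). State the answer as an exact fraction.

y(40/3) = -150974/759375 m

Load 1 — uniform load w=11 kN/m over full span:
  y_1 = -wx(L³-2Lx²+x³)/(24EI) = -11·(40/3)·(20³-2·20·(40/3)²+(40/3)³)/(24·100000) = -242/1215 m
Load 2 — applied couple M₀=4 kN·m at a=8 m (b=L-a=12):
  y_2 = (M₀x³/(6L)-M₀(x-a)²/2+C₁x)/EI  [x>a] with C₁=M₀(3b²-L²)/(6L)=16/15 = (4·(40/3)³/(6·20)-4·((40/3)-8)²/2+(16/15)·(40/3))/100000 = 92/253125 m
Superposition: y = Σ y_i = -150974/759375 m ≈ -0.198813 m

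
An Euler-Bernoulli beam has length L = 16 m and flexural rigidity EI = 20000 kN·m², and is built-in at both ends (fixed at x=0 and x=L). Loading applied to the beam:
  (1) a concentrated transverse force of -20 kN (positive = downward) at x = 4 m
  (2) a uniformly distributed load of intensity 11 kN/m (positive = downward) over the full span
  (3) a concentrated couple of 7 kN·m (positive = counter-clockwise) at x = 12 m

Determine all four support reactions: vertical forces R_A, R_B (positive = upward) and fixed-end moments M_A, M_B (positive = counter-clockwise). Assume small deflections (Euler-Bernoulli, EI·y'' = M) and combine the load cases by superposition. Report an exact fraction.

R_A = 9167/128 kN, M_A = 9209/48 kN·m, R_B = 10801/128 kN, M_B = -10607/48 kN·m

Load 1 — point force P=-20 kN at a=4 m (b=L-a=12):
  R_A = Pb²(3a+b)/L³ = (-20)·12²·(3·4+12)/16³ = -135/8 kN
  M_A = Pab²/L² = (-20)·4·12²/16² = -45 kN·m
  R_B = Pa²(a+3b)/L³ = (-20)·4²·(4+3·12)/16³ = -25/8 kN
  M_B = -Pa²b/L² = -(-20)·4²·12/16² = 15 kN·m
Load 2 — uniform load w=11 kN/m over full span:
  R_A = wL/2 = 11·16/2 = 88 kN
  M_A = wL²/12 = 11·16²/12 = 704/3 kN·m
  R_B = wL/2 = 11·16/2 = 88 kN
  M_B = -wL²/12 = -11·16²/12 = -704/3 kN·m
Load 3 — applied couple M₀=7 kN·m at a=12 m (b=L-a=4):
  R_A = 6M₀ab/L³ = 6·7·12·4/16³ = 63/128 kN
  M_A = M₀b(2a-b)/L² = 7·4·(2·12-4)/16² = 35/16 kN·m
  R_B = -6M₀ab/L³ = -6·7·12·4/16³ = -63/128 kN
  M_B = M₀a(2b-a)/L² = 7·12·(2·4-12)/16² = -21/16 kN·m
Superposition: R_A = 9167/128 kN, M_A = 9209/48 kN·m, R_B = 10801/128 kN, M_B = -10607/48 kN·m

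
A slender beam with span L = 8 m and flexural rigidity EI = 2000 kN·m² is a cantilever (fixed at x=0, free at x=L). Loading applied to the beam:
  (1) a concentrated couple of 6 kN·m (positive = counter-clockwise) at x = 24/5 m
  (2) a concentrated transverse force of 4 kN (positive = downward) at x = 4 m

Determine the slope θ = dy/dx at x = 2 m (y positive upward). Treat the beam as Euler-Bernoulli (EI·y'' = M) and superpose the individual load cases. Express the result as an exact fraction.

θ(2) = -3/500 rad

Load 1 — applied couple M₀=6 kN·m at a=24/5 m (b=L-a=16/5):
  θ_1 = M₀x/EI  [x≤a] = 6·2/2000 = 3/500 rad
Load 2 — point force P=4 kN at a=4 m (b=L-a=4):
  θ_2 = -Px(2a-x)/(2EI)  [x≤a] = -4·2·(2·4-2)/(2·2000) = -3/250 rad
Superposition: θ = Σ θ_i = -3/500 rad ≈ -0.006000 rad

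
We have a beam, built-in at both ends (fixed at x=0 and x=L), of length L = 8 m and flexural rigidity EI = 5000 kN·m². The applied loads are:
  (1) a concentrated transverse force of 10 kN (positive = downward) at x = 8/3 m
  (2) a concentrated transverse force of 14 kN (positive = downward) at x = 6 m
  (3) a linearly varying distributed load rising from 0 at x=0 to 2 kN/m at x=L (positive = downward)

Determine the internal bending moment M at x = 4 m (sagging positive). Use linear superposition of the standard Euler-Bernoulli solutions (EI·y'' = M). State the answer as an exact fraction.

M(4) = 191/18 kN·m

Load 1 — point force P=10 kN at a=8/3 m (b=L-a=16/3):
  M_1 = Pa²(a+3b)(L-x)/L³ - Pa²b/L²  [x>a] = 10·(8/3)²·((8/3)+3·(16/3))·(8-4)/8³ - 10·(8/3)²·(16/3)/8² = 40/9 kN·m
Load 2 — point force P=14 kN at a=6 m (b=L-a=2):
  M_2 = Pb²(3a+b)x/L³ - Pab²/L²  [x≤a] = 14·2²·(3·6+2)·4/8³ - 14·6·2²/8² = 7/2 kN·m
Load 3 — triangular load w₀=2 kN/m (0→w₀ over full span):
  M_3 = 3w₀Lx/20 - w₀L²/30 - w₀x³/(6L) = 3·2·8·4/20 - 2·8²/30 - 2·4³/(6·8) = 8/3 kN·m
Superposition: M = Σ M_i = 191/18 kN·m ≈ 10.611111 kN·m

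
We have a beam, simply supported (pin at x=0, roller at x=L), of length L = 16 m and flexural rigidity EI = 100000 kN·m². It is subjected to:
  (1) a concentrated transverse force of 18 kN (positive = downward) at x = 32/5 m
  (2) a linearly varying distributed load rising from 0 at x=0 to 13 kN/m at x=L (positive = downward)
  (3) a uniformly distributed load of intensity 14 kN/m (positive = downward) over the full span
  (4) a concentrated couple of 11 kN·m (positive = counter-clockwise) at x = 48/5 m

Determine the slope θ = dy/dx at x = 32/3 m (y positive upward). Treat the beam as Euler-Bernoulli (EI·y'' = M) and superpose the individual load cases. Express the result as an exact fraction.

θ(32/3) = 6897811/379687500 rad

Load 1 — point force P=18 kN at a=32/5 m (b=L-a=48/5):
  θ_1 = -Pa(2L²-6Lx+3x²+a²)/(6LEI)  [x>a] = -18·(32/5)·(2·16²-6·16·(32/3)+3·(32/3)²+(32/5)²)/(6·16·100000) = 608/390625 rad
Load 2 — triangular load w₀=13 kN/m (0→w₀ over full span):
  θ_2 = -w₀(7L⁴-30L²x²+15x⁴)/(360LEI) = -13·(7·16⁴-30·16²·(32/3)²+15·(32/3)⁴)/(360·16·100000) = 18928/3796875 rad
Load 3 — uniform load w=14 kN/m over full span:
  θ_3 = -w(L³-6Lx²+4x³)/(24EI) = -14·(16³-6·16·(32/3)²+4·(32/3)³)/(24·100000) = 2912/253125 rad
Load 4 — applied couple M₀=11 kN·m at a=48/5 m (b=L-a=32/5):
  θ_4 = (M₀x²/(2L)-M₀(x-a)+C₁)/EI  [x>a] with C₁=M₀(3b²-L²)/(6L)=-1144/75 = (11·(32/3)²/(2·16)-11·((32/3)-(48/5))+(-1144/75))/100000 = 341/2812500 rad
Superposition: θ = Σ θ_i = 6897811/379687500 rad ≈ 0.018167 rad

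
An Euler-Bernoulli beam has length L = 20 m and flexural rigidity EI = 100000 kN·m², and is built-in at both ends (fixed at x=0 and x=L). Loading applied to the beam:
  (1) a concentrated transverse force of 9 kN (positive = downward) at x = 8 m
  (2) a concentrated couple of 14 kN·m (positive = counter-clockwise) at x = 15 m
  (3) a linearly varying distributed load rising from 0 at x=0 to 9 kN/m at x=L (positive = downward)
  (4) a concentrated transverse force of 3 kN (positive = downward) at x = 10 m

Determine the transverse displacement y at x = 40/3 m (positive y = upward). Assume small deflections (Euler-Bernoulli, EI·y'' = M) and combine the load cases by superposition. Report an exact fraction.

y(40/3) = -20029/1012500 m

Load 1 — point force P=9 kN at a=8 m (b=L-a=12):
  y_1 = -Pa²(L-x)²(3bL-(3b+a)(L-x))/(6L³EI)  [x>a] = -9·8²·(20-(40/3))²·(3·12·20-(3·12+8)·(20-(40/3)))/(6·20³·100000) = -64/28125 m
Load 2 — applied couple M₀=14 kN·m at a=15 m (b=L-a=5):
  y_2 = (R_Ax³/6 - M_Ax²/2)/EI  [x≤a] with R_A=63/80, M_A=35/8 = ((63/80)·(40/3)³/6 - (35/8)·(40/3)²/2)/100000 = -7/9000 m
Load 3 — triangular load w₀=9 kN/m (0→w₀ over full span):
  y_3 = -w₀x²(L-x)²(x+2L)/(120LEI) = -9·(40/3)²·(20-(40/3))²·((40/3)+2·20)/(120·20·100000) = -32/2025 m
Load 4 — point force P=3 kN at a=10 m (b=L-a=10):
  y_4 = -Pa²(L-x)²(3bL-(3b+a)(L-x))/(6L³EI)  [x>a] = -3·10²·(20-(40/3))²·(3·10·20-(3·10+10)·(20-(40/3)))/(6·20³·100000) = -1/1080 m
Superposition: y = Σ y_i = -20029/1012500 m ≈ -0.019782 m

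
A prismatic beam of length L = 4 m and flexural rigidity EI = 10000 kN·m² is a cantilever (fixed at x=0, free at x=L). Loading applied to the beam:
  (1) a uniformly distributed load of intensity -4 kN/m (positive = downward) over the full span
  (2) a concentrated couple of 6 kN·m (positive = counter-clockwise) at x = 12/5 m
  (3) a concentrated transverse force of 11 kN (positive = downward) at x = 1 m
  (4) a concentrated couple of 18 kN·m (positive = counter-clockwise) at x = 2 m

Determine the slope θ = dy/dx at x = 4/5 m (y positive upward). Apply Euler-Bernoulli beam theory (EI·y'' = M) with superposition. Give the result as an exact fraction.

Load 1 — uniform load w=-4 kN/m over full span:
  θ_1 = -wx(x²-3Lx+3L²)/(6EI) = -(-4)·(4/5)·((4/5)²-3·4·(4/5)+3·4²)/(6·10000) = 488/234375 rad
Load 2 — applied couple M₀=6 kN·m at a=12/5 m (b=L-a=8/5):
  θ_2 = M₀x/EI  [x≤a] = 6·(4/5)/10000 = 3/6250 rad
Load 3 — point force P=11 kN at a=1 m (b=L-a=3):
  θ_3 = -Px(2a-x)/(2EI)  [x≤a] = -11·(4/5)·(2·1-(4/5))/(2·10000) = -33/62500 rad
Load 4 — applied couple M₀=18 kN·m at a=2 m (b=L-a=2):
  θ_4 = M₀x/EI  [x≤a] = 18·(4/5)/10000 = 9/6250 rad
Superposition: θ = Σ θ_i = 3257/937500 rad ≈ 0.003474 rad

θ(4/5) = 3257/937500 rad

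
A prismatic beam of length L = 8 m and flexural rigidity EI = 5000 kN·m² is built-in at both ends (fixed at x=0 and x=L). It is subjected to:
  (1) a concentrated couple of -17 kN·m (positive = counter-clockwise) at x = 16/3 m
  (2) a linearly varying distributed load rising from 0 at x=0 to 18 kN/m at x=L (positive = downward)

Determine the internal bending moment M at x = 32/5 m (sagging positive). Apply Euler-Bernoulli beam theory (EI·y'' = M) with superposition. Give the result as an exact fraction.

M(32/5) = 2276/375 kN·m

Load 1 — applied couple M₀=-17 kN·m at a=16/3 m (b=L-a=8/3):
  M_1 = R_Ax - M_A - M₀  [x>a] with R_A=-17/6, M_A=-17/3 = (-17/6)·(32/5) - (-17/3) - (-17) = 68/15 kN·m
Load 2 — triangular load w₀=18 kN/m (0→w₀ over full span):
  M_2 = 3w₀Lx/20 - w₀L²/30 - w₀x³/(6L) = 3·18·8·(32/5)/20 - 18·8²/30 - 18·(32/5)³/(6·8) = 192/125 kN·m
Superposition: M = Σ M_i = 2276/375 kN·m ≈ 6.069333 kN·m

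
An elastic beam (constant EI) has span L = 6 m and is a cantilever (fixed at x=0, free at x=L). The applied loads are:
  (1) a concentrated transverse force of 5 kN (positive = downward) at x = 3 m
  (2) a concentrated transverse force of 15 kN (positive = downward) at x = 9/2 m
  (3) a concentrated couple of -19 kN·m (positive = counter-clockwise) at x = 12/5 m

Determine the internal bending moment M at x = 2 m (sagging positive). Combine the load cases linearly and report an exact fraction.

Load 1 — point force P=5 kN at a=3 m (b=L-a=3):
  M_1 = -P(a-x)  [x≤a] = -5·(3-2) = -5 kN·m
Load 2 — point force P=15 kN at a=9/2 m (b=L-a=3/2):
  M_2 = -P(a-x)  [x≤a] = -15·((9/2)-2) = -75/2 kN·m
Load 3 — applied couple M₀=-19 kN·m at a=12/5 m (b=L-a=18/5):
  M_3 = M₀  [x≤a] = (-19) = -19 kN·m
Superposition: M = Σ M_i = -123/2 kN·m ≈ -61.500000 kN·m

M(2) = -123/2 kN·m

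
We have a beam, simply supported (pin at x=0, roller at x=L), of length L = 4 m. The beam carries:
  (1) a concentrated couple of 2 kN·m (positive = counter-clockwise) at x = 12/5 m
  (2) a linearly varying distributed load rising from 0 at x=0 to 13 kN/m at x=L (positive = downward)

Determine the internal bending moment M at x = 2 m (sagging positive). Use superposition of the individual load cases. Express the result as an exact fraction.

Load 1 — applied couple M₀=2 kN·m at a=12/5 m (b=L-a=8/5):
  M_1 = M₀x/L  [x≤a] = 2·2/4 = 1 kN·m
Load 2 — triangular load w₀=13 kN/m (0→w₀ over full span):
  M_2 = w₀Lx/6 - w₀x³/(6L) = 13·4·2/6 - 13·2³/(6·4) = 13 kN·m
Superposition: M = Σ M_i = 14 kN·m ≈ 14.000000 kN·m

M(2) = 14 kN·m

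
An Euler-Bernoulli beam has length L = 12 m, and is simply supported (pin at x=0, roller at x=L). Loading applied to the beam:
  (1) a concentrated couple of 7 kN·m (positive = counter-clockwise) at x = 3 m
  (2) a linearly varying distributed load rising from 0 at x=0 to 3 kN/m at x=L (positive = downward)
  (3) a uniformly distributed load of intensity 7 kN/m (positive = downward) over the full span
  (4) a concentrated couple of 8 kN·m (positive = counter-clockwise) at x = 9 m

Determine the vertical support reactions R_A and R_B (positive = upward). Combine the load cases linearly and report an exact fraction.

R_A = 197/4 kN, R_B = 211/4 kN

Load 1 — applied couple M₀=7 kN·m at a=3 m (b=L-a=9):
  R_A = M₀/L = 7/12 kN
  R_B = -M₀/L = -7/12 kN
Load 2 — triangular load w₀=3 kN/m (0→w₀ over full span):
  R_A = w₀L/6 = 3·12/6 = 6 kN
  R_B = w₀L/3 = 3·12/3 = 12 kN
Load 3 — uniform load w=7 kN/m over full span:
  R_A = wL/2 = 7·12/2 = 42 kN
  R_B = wL/2 = 7·12/2 = 42 kN
Load 4 — applied couple M₀=8 kN·m at a=9 m (b=L-a=3):
  R_A = M₀/L = 8/12 = 2/3 kN
  R_B = -M₀/L = -8/12 = -2/3 kN
Superposition: R_A = 197/4 kN, R_B = 211/4 kN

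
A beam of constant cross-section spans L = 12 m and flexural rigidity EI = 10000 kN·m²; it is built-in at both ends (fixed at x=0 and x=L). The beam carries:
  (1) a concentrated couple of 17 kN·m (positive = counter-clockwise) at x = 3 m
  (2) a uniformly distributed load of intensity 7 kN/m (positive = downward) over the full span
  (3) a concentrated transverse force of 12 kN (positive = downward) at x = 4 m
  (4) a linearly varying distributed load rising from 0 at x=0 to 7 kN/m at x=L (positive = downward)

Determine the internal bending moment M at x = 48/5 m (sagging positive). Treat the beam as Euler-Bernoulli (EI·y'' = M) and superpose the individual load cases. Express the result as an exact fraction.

M(48/5) = -7457/2000 kN·m

Load 1 — applied couple M₀=17 kN·m at a=3 m (b=L-a=9):
  M_1 = R_Ax - M_A - M₀  [x>a] with R_A=51/32, M_A=-51/16 = (51/32)·(48/5) - (-51/16) - 17 = 119/80 kN·m
Load 2 — uniform load w=7 kN/m over full span:
  M_2 = wLx/2 - wL²/12 - wx²/2 = 7·12·(48/5)/2 - 7·12²/12 - 7·(48/5)²/2 = -84/25 kN·m
Load 3 — point force P=12 kN at a=4 m (b=L-a=8):
  M_3 = Pa²(a+3b)(L-x)/L³ - Pa²b/L²  [x>a] = 12·4²·(4+3·8)·(12-(48/5))/12³ - 12·4²·8/12² = -16/5 kN·m
Load 4 — triangular load w₀=7 kN/m (0→w₀ over full span):
  M_4 = 3w₀Lx/20 - w₀L²/30 - w₀x³/(6L) = 3·7·12·(48/5)/20 - 7·12²/30 - 7·(48/5)³/(6·12) = 168/125 kN·m
Superposition: M = Σ M_i = -7457/2000 kN·m ≈ -3.728500 kN·m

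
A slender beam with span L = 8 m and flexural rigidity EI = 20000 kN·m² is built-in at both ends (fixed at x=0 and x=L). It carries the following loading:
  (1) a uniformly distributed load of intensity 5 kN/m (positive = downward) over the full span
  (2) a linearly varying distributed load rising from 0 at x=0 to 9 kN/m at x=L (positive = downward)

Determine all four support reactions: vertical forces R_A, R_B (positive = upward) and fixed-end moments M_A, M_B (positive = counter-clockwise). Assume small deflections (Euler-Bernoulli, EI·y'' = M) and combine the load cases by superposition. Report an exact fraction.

Load 1 — uniform load w=5 kN/m over full span:
  R_A = wL/2 = 5·8/2 = 20 kN
  M_A = wL²/12 = 5·8²/12 = 80/3 kN·m
  R_B = wL/2 = 5·8/2 = 20 kN
  M_B = -wL²/12 = -5·8²/12 = -80/3 kN·m
Load 2 — triangular load w₀=9 kN/m (0→w₀ over full span):
  R_A = 3w₀L/20 = 3·9·8/20 = 54/5 kN
  M_A = w₀L²/30 = 9·8²/30 = 96/5 kN·m
  R_B = 7w₀L/20 = 7·9·8/20 = 126/5 kN
  M_B = -w₀L²/20 = -9·8²/20 = -144/5 kN·m
Superposition: R_A = 154/5 kN, M_A = 688/15 kN·m, R_B = 226/5 kN, M_B = -832/15 kN·m

R_A = 154/5 kN, M_A = 688/15 kN·m, R_B = 226/5 kN, M_B = -832/15 kN·m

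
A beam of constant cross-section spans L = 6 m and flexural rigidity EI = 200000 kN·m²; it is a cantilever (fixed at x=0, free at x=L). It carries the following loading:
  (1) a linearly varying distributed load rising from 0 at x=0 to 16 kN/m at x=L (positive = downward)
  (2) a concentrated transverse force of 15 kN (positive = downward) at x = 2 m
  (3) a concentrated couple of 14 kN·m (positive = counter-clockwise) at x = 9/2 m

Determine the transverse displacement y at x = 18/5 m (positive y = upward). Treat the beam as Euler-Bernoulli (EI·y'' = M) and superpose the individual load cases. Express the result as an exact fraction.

y(18/5) = -3443863/781250000 m

Load 1 — triangular load w₀=16 kN/m (0→w₀ over full span):
  y_1 = (w₀Lx³/12-w₀L²x²/6-w₀x⁵/(120L))/EI = (16·6·(18/5)³/12-16·6²·(18/5)²/6-16·(18/5)⁵/(120·6))/200000 = -431811/97656250 m
Load 2 — point force P=15 kN at a=2 m (b=L-a=4):
  y_2 = -Pa²(3x-a)/(6EI)  [x>a] = -15·2²·(3·(18/5)-2)/(6·200000) = -11/25000 m
Load 3 — applied couple M₀=14 kN·m at a=9/2 m (b=L-a=3/2):
  y_3 = M₀x²/(2EI)  [x≤a] = 14·(18/5)²/(2·200000) = 567/1250000 m
Superposition: y = Σ y_i = -3443863/781250000 m ≈ -0.004408 m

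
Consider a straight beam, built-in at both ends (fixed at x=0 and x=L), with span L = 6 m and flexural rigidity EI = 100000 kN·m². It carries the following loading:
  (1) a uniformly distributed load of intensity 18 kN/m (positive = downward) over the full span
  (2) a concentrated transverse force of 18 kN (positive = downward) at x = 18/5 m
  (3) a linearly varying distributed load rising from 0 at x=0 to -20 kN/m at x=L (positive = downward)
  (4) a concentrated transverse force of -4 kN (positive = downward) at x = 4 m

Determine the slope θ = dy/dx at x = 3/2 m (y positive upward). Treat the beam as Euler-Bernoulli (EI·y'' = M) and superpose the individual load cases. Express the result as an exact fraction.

Load 1 — uniform load w=18 kN/m over full span:
  θ_1 = -wx(L-x)(L-2x)/(12EI) = -18·(3/2)·(6-(3/2))·(6-2·(3/2))/(12·100000) = -243/800000 rad
Load 2 — point force P=18 kN at a=18/5 m (b=L-a=12/5):
  θ_2 = -Pb²x(2aL-(3a+b)x)/(2L³EI)  [x≤a] = -18·(12/5)²·(3/2)·(2·(18/5)·6-(3·(18/5)+(12/5))·(3/2))/(2·6³·100000) = -1053/12500000 rad
Load 3 — triangular load w₀=-20 kN/m (0→w₀ over full span):
  θ_3 = -w₀(2x(L-x)(L-2x)(x+2L)+x²(L-x)²)/(120LEI) = -(-20)·(2·(3/2)·(6-(3/2))·(6-2·(3/2))·((3/2)+2·6)+(3/2)²·(6-(3/2))²)/(120·6·100000) = 1053/6400000 rad
Load 4 — point force P=-4 kN at a=4 m (b=L-a=2):
  θ_4 = -Pb²x(2aL-(3a+b)x)/(2L³EI)  [x≤a] = -(-4)·2²·(3/2)·(2·4·6-(3·4+2)·(3/2))/(2·6³·100000) = 3/200000 rad
Superposition: θ = Σ θ_i = -166767/800000000 rad ≈ -0.000208 rad

θ(3/2) = -166767/800000000 rad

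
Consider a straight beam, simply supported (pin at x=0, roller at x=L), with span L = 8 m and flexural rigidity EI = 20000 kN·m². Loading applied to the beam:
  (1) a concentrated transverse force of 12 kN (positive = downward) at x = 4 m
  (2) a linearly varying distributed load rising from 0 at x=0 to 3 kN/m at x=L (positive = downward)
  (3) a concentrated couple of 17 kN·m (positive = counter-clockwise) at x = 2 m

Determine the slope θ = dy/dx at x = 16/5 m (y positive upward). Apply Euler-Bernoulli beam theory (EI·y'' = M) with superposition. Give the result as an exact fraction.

Load 1 — point force P=12 kN at a=4 m (b=L-a=4):
  θ_1 = -Pb(L²-b²-3x²)/(6LEI)  [x≤a] = -12·4·(8²-4²-3·(16/5)²)/(6·8·20000) = -27/31250 rad
Load 2 — triangular load w₀=3 kN/m (0→w₀ over full span):
  θ_2 = -w₀(7L⁴-30L²x²+15x⁴)/(360LEI) = -3·(7·8⁴-30·8²·(16/5)²+15·(16/5)⁴)/(360·8·20000) = -646/1171875 rad
Load 3 — applied couple M₀=17 kN·m at a=2 m (b=L-a=6):
  θ_3 = (M₀x²/(2L)-M₀(x-a)+C₁)/EI  [x>a] with C₁=M₀(3b²-L²)/(6L)=187/12 = (17·(16/5)²/(2·8)-17·((16/5)-2)+(187/12))/20000 = 1819/6000000 rad
Superposition: θ = Σ θ_i = -166813/150000000 rad ≈ -0.001112 rad

θ(16/5) = -166813/150000000 rad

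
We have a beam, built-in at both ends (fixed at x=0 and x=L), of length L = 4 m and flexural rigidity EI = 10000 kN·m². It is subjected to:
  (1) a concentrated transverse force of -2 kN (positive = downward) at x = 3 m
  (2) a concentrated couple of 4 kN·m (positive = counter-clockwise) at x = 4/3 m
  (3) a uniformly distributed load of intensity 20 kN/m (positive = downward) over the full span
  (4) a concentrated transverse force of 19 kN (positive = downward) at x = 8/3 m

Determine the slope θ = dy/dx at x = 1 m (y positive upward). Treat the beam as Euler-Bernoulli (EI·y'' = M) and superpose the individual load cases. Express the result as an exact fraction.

Load 1 — point force P=-2 kN at a=3 m (b=L-a=1):
  θ_1 = -Pb²x(2aL-(3a+b)x)/(2L³EI)  [x≤a] = -(-2)·1²·1·(2·3·4-(3·3+1)·1)/(2·4³·10000) = 7/320000 rad
Load 2 — applied couple M₀=4 kN·m at a=4/3 m (b=L-a=8/3):
  θ_2 = (R_Ax²/2 - M_Ax)/EI  [x≤a] with R_A=4/3, M_A=0 = ((4/3)·1²/2 - 0·1)/10000 = 1/15000 rad
Load 3 — uniform load w=20 kN/m over full span:
  θ_3 = -wx(L-x)(L-2x)/(12EI) = -20·1·(4-1)·(4-2·1)/(12·10000) = -1/1000 rad
Load 4 — point force P=19 kN at a=8/3 m (b=L-a=4/3):
  θ_4 = -Pb²x(2aL-(3a+b)x)/(2L³EI)  [x≤a] = -19·(4/3)²·1·(2·(8/3)·4-(3·(8/3)+(4/3))·1)/(2·4³·10000) = -19/60000 rad
Superposition: θ = Σ θ_i = -393/320000 rad ≈ -0.001228 rad

θ(1) = -393/320000 rad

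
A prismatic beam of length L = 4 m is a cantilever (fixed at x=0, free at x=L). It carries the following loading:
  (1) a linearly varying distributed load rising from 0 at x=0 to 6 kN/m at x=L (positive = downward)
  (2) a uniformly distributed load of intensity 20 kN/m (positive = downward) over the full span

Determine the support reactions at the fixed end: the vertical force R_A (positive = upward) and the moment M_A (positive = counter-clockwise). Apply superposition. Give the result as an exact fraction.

Load 1 — triangular load w₀=6 kN/m (0→w₀ over full span):
  R_A = w₀L/2 = 6·4/2 = 12 kN
  M_A = w₀L²/3 = 6·4²/3 = 32 kN·m
Load 2 — uniform load w=20 kN/m over full span:
  R_A = wL = 20·4 = 80 kN
  M_A = wL²/2 = 20·4²/2 = 160 kN·m
Superposition: R_A = 92 kN, M_A = 192 kN·m

R_A = 92 kN, M_A = 192 kN·m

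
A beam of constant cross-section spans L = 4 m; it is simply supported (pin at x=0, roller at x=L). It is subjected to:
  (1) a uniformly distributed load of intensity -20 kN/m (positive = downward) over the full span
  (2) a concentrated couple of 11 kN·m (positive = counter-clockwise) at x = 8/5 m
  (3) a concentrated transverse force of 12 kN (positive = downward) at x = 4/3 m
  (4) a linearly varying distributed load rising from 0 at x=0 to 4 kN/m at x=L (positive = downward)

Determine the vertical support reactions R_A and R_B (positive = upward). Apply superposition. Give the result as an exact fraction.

R_A = -319/12 kN, R_B = -401/12 kN

Load 1 — uniform load w=-20 kN/m over full span:
  R_A = wL/2 = (-20)·4/2 = -40 kN
  R_B = wL/2 = (-20)·4/2 = -40 kN
Load 2 — applied couple M₀=11 kN·m at a=8/5 m (b=L-a=12/5):
  R_A = M₀/L = 11/4 kN
  R_B = -M₀/L = -11/4 kN
Load 3 — point force P=12 kN at a=4/3 m (b=L-a=8/3):
  R_A = Pb/L = 12·(8/3)/4 = 8 kN
  R_B = Pa/L = 12·(4/3)/4 = 4 kN
Load 4 — triangular load w₀=4 kN/m (0→w₀ over full span):
  R_A = w₀L/6 = 4·4/6 = 8/3 kN
  R_B = w₀L/3 = 4·4/3 = 16/3 kN
Superposition: R_A = -319/12 kN, R_B = -401/12 kN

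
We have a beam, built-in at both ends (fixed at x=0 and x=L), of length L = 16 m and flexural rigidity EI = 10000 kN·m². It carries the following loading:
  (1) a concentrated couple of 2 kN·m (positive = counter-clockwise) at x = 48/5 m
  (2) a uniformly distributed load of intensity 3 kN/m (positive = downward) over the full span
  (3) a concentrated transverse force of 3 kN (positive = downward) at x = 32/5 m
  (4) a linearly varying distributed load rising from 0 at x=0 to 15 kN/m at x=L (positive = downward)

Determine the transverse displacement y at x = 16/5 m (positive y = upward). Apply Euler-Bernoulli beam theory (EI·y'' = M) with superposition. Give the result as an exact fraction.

Load 1 — applied couple M₀=2 kN·m at a=48/5 m (b=L-a=32/5):
  y_1 = (R_Ax³/6 - M_Ax²/2)/EI  [x≤a] with R_A=9/50, M_A=16/25 = ((9/50)·(16/5)³/6 - (16/25)·(16/5)²/2)/10000 = -448/1953125 m
Load 2 — uniform load w=3 kN/m over full span:
  y_2 = -wx²(L-x)²/(24EI) = -3·(16/5)²·(16-(16/5))²/(24·10000) = -8192/390625 m
Load 3 — point force P=3 kN at a=32/5 m (b=L-a=48/5):
  y_3 = -Pb²x²(3aL-(3a+b)x)/(6L³EI)  [x≤a] = -3·(48/5)²·(16/5)²·(3·(32/5)·16-(3·(32/5)+(48/5))·(16/5))/(6·16³·10000) = -24192/9765625 m
Load 4 — triangular load w₀=15 kN/m (0→w₀ over full span):
  y_4 = -w₀x²(L-x)²(x+2L)/(120LEI) = -15·(16/5)²·(16-(16/5))²·((16/5)+2·16)/(120·16·10000) = -90112/1953125 m
Superposition: y = Σ y_i = -681792/9765625 m ≈ -0.069816 m

y(16/5) = -681792/9765625 m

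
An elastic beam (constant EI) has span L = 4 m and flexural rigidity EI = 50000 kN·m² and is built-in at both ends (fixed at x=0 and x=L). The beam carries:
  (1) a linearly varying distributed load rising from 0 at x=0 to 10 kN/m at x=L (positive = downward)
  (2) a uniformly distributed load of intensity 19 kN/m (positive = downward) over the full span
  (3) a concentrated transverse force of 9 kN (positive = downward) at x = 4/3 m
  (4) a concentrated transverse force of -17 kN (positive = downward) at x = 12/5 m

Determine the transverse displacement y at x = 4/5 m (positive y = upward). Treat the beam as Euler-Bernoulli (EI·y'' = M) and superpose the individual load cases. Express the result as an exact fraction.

y(4/5) = -52288/439453125 m

Load 1 — triangular load w₀=10 kN/m (0→w₀ over full span):
  y_1 = -w₀x²(L-x)²(x+2L)/(120LEI) = -10·(4/5)²·(4-(4/5))²·((4/5)+2·4)/(120·4·50000) = -704/29296875 m
Load 2 — uniform load w=19 kN/m over full span:
  y_2 = -wx²(L-x)²/(24EI) = -19·(4/5)²·(4-(4/5))²/(24·50000) = -608/5859375 m
Load 3 — point force P=9 kN at a=4/3 m (b=L-a=8/3):
  y_3 = -Pb²x²(3aL-(3a+b)x)/(6L³EI)  [x≤a] = -9·(8/3)²·(4/5)²·(3·(4/3)·4-(3·(4/3)+(8/3))·(4/5))/(6·4³·50000) = -16/703125 m
Load 4 — point force P=-17 kN at a=12/5 m (b=L-a=8/5):
  y_4 = -Pb²x²(3aL-(3a+b)x)/(6L³EI)  [x≤a] = -(-17)·(8/5)²·(4/5)²·(3·(12/5)·4-(3·(12/5)+(8/5))·(4/5))/(6·4³·50000) = 4624/146484375 m
Superposition: y = Σ y_i = -52288/439453125 m ≈ -0.000119 m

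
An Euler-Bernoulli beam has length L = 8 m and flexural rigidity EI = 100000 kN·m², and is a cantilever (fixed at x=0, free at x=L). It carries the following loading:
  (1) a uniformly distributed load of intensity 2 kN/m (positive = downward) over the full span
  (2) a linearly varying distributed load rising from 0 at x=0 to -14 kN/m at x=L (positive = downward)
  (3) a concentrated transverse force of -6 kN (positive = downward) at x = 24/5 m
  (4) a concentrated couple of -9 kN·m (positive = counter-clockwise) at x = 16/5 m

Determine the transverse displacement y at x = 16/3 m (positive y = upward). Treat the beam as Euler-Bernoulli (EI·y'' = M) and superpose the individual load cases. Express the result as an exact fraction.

y(16/3) = 7039852/284765625 m

Load 1 — uniform load w=2 kN/m over full span:
  y_1 = -wx²(x²-4Lx+6L²)/(24EI) = -2·(16/3)²·((16/3)²-4·8·(16/3)+6·8²)/(24·100000) = -4352/759375 m
Load 2 — triangular load w₀=-14 kN/m (0→w₀ over full span):
  y_2 = (w₀Lx³/12-w₀L²x²/6-w₀x⁵/(120L))/EI = ((-14)·8·(16/3)³/12-(-14)·8²·(16/3)²/6-(-14)·(16/3)⁵/(120·8))/100000 = 329728/11390625 m
Load 3 — point force P=-6 kN at a=24/5 m (b=L-a=16/5):
  y_3 = -Pa²(3x-a)/(6EI)  [x>a] = -(-6)·(24/5)²·(3·(16/3)-(24/5))/(6·100000) = 1008/390625 m
Load 4 — applied couple M₀=-9 kN·m at a=16/5 m (b=L-a=24/5):
  y_4 = M₀a(2x-a)/(2EI)  [x>a] = (-9)·(16/5)·(2·(16/3)-(16/5))/(2·100000) = -84/78125 m
Superposition: y = Σ y_i = 7039852/284765625 m ≈ 0.024722 m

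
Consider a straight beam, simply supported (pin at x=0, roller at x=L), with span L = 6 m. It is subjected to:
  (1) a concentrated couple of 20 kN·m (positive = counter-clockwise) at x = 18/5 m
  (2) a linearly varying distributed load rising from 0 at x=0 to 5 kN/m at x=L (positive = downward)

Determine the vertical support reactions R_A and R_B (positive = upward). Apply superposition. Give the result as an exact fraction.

Load 1 — applied couple M₀=20 kN·m at a=18/5 m (b=L-a=12/5):
  R_A = M₀/L = 20/6 = 10/3 kN
  R_B = -M₀/L = -20/6 = -10/3 kN
Load 2 — triangular load w₀=5 kN/m (0→w₀ over full span):
  R_A = w₀L/6 = 5·6/6 = 5 kN
  R_B = w₀L/3 = 5·6/3 = 10 kN
Superposition: R_A = 25/3 kN, R_B = 20/3 kN

R_A = 25/3 kN, R_B = 20/3 kN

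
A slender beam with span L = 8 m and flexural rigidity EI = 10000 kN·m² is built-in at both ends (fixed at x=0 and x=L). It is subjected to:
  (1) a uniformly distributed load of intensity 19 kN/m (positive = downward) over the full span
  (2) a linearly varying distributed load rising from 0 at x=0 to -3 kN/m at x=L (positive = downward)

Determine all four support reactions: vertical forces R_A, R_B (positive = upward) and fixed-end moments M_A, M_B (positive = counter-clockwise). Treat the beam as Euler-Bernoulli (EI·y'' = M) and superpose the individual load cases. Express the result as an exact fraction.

R_A = 362/5 kN, M_A = 1424/15 kN·m, R_B = 338/5 kN, M_B = -1376/15 kN·m

Load 1 — uniform load w=19 kN/m over full span:
  R_A = wL/2 = 19·8/2 = 76 kN
  M_A = wL²/12 = 19·8²/12 = 304/3 kN·m
  R_B = wL/2 = 19·8/2 = 76 kN
  M_B = -wL²/12 = -19·8²/12 = -304/3 kN·m
Load 2 — triangular load w₀=-3 kN/m (0→w₀ over full span):
  R_A = 3w₀L/20 = 3·(-3)·8/20 = -18/5 kN
  M_A = w₀L²/30 = (-3)·8²/30 = -32/5 kN·m
  R_B = 7w₀L/20 = 7·(-3)·8/20 = -42/5 kN
  M_B = -w₀L²/20 = -(-3)·8²/20 = 48/5 kN·m
Superposition: R_A = 362/5 kN, M_A = 1424/15 kN·m, R_B = 338/5 kN, M_B = -1376/15 kN·m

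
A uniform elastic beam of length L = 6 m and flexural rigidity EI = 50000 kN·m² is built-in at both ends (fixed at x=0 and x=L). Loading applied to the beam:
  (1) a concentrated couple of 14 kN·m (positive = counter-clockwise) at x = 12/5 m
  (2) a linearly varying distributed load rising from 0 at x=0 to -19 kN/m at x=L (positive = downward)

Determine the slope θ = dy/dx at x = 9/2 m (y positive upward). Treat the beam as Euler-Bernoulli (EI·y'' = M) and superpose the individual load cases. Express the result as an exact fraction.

Load 1 — applied couple M₀=14 kN·m at a=12/5 m (b=L-a=18/5):
  θ_1 = (R_Ax²/2 - M_Ax - M₀(x-a))/EI  [x>a] with R_A=84/25, M_A=42/25 = ((84/25)·(9/2)²/2 - (42/25)·(9/2) - 14·((9/2)-(12/5)))/50000 = -147/2500000 rad
Load 2 — triangular load w₀=-19 kN/m (0→w₀ over full span):
  θ_2 = -w₀(2x(L-x)(L-2x)(x+2L)+x²(L-x)²)/(120LEI) = -(-19)·(2·(9/2)·(6-(9/2))·(6-2·(9/2))·((9/2)+2·6)+(9/2)²·(6-(9/2))²)/(120·6·50000) = -21033/64000000 rad
Superposition: θ = Σ θ_i = -123981/320000000 rad ≈ -0.000387 rad

θ(9/2) = -123981/320000000 rad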